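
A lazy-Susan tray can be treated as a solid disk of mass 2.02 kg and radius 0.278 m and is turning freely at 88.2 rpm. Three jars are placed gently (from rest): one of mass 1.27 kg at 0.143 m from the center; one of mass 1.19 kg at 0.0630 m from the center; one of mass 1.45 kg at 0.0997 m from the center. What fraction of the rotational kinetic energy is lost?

fraction ≈ 0.366

The added mass arrives with no angular momentum about the center, and any external torque about the center is negligible, so the system's angular momentum is conserved.
I_p = ½(2.02)(0.278)² = 0.07806 kg·m².
Added inertia Σmr² = (1.27)(0.143)² + (1.19)(0.0630)² + (1.45)(0.0997)² = 0.04511 kg·m²; I_f = 0.07806 + 0.04511 = 0.1232 kg·m².
ω_f = I_p ω_i / I_f = (0.07806)(88.2) / 0.1232 = 55.90 rpm.
KE_i = ½(0.07806)(9.236 rad/s)² = 3.329 J; KE_f = ½(0.1232)(5.854)² = 2.110 J.
Fraction lost = 0.3662.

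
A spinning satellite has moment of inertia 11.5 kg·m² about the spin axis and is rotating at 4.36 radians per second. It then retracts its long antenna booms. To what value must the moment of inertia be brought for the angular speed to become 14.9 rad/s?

No external torque acts about the spin axis, so angular momentum is conserved.
I₂ = I₁ω₁ / ω₂ = (11.5)(4.36) / (14.9) = 3.365 kg·m².

I₂ ≈ 3.37 kg·m²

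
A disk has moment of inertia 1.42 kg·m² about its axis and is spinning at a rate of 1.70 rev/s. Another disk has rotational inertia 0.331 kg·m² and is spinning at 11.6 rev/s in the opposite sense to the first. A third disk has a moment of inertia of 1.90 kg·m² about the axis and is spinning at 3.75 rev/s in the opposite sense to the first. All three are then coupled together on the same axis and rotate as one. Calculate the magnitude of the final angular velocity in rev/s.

The coupling torques are internal; angular momentum about the shared axis is conserved.
Taking A's sense as positive: L = (1.420)(1.70) − (0.3310)(11.6) − (1.900)(3.75) = -8.551 kg·m²·rev/s.
Combined I = 1.420 + 0.3310 + 1.900 = 3.651 kg·m².
ω_f = L / I = -8.551 / 3.651 = -2.342 rev/s.

|ω_f| ≈ 2.34 rev/s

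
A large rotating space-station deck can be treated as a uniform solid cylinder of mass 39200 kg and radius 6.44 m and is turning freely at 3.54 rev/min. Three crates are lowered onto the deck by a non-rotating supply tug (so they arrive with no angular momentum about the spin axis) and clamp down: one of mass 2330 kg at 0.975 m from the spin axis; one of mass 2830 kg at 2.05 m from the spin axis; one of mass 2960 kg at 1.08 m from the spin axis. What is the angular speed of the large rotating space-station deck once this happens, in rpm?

The added mass arrives with no angular momentum about the spin axis, and any external torque about the spin axis is negligible, so the system's angular momentum is conserved.
I_p = ½(39200)(6.44)² = 8.129e+05 kg·m².
Added inertia Σmr² = (2330)(0.975)² + (2830)(2.05)² + (2960)(1.08)² = 17560 kg·m²; I_f = 8.129e+05 + 17560 = 8.304e+05 kg·m².
ω_f = I_p ω_i / I_f = (8.129e+05)(3.54) / 8.304e+05 = 3.465 rpm.

ω_f ≈ 3.47 rpm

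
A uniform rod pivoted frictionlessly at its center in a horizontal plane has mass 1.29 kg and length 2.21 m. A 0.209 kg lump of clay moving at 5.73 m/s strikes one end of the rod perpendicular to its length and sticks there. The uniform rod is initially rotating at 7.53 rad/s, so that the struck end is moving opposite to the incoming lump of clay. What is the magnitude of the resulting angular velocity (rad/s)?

The axle reaction passes through the pivot and exerts no torque about it; angular momentum about the pivot is conserved through the impact.
I_p = (1/12)(1.29)(2.21)² = 0.5250 kg·m². Taking the sense of the lump of clay's angular momentum as positive, L_{lump} = m v R = (0.209)(5.73)(2.21/2) = 1.323 kg·m²/s.
L_i = −I_p ω_p + m v R = −(0.5250)(7.53) + 1.323 = -2.630 kg·m²/s.
After sticking, I_f = I_p + m R² = 0.5250 + (0.209)(2.21/2)² = 0.7802 kg·m².
ω_f = L_i / I_f = -2.630 / 0.7802 = -3.371 rad/s.

|ω_f| ≈ 3.37 rad/s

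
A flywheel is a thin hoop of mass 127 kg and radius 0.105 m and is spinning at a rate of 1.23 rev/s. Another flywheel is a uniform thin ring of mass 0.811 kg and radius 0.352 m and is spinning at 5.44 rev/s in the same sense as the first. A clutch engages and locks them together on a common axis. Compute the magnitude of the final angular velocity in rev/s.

|ω_f| ≈ 1.51 rev/s

The coupling torques are internal; angular momentum about the shared axis is conserved.
Moments of inertia: I_A = (127)(0.105)² = 1.400 kg·m²; I_B = (0.811)(0.352)² = 0.1005 kg·m².
Taking A's sense as positive: L = (1.400)(1.23) + (0.1005)(5.44) = 2.269 kg·m²·rev/s.
Combined I = 1.400 + 0.1005 = 1.501 kg·m².
ω_f = L / I = 2.269 / 1.501 = 1.512 rev/s.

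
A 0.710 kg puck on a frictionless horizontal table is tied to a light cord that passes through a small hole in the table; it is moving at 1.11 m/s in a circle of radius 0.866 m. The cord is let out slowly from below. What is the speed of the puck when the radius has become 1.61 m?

Central (radial) force ⇒ zero torque about the center ⇒ m v r is constant.
v₂ = v₁ r₁ / r₂ = (1.11)(0.866) / (1.61) = 0.5971 m/s.

v₂ ≈ 0.597 m/s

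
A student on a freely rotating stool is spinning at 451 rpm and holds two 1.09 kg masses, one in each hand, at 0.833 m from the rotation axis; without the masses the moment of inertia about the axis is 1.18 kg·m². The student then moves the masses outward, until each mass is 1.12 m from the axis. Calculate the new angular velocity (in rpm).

ω₂ ≈ 310 rpm

No external torque acts about the spin axis, so angular momentum is conserved.
I₁ = 1.18 + 2(1.09)(0.833)² = 2.693 kg·m²; I₂ = 1.18 + 2(1.09)(1.12)² = 3.915 kg·m².
ω₂ = I₁ω₁ / I₂ = (2.693)(451 rpm) / (3.915) = 310.2 rpm.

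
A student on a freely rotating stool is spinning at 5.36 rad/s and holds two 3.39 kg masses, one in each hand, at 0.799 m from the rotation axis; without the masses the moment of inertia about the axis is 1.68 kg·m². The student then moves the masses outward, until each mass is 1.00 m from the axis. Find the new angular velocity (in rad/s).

With no external torque about the axis, L is conserved: I₁ω₁ = I₂ω₂.
I₁ = 1.68 + 2(3.39)(0.799)² = 6.008 kg·m²; I₂ = 1.68 + 2(3.39)(1.00)² = 8.460 kg·m².
ω₂ = I₁ω₁ / I₂ = (6.008)(5.36 rad/s) / (8.460) = 3.807 rad/s.

ω₂ ≈ 3.81 rad/s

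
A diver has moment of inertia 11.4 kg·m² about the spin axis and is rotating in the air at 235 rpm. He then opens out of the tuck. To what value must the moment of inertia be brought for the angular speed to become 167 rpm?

Angular momentum about the spin axis is conserved since the torque about it is zero.
I₂ = I₁ω₁ / ω₂ = (11.4)(235) / (167) = 16.04 kg·m².

I₂ ≈ 16.0 kg·m²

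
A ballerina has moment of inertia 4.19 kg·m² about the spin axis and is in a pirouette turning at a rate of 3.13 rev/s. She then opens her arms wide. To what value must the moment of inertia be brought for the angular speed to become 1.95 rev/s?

No external torque acts about the spin axis, so angular momentum is conserved.
I₂ = I₁ω₁ / ω₂ = (4.19)(3.13) / (1.95) = 6.725 kg·m².

I₂ ≈ 6.73 kg·m²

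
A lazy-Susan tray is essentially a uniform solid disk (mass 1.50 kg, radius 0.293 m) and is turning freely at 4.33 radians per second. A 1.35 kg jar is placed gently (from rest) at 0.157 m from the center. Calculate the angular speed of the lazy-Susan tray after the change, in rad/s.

ω_f ≈ 2.85 rad/s

The added mass arrives with no angular momentum about the center, and any external torque about the center is negligible, so the system's angular momentum is conserved.
I_p = ½(1.50)(0.293)² = 0.06439 kg·m².
Added inertia Σmr² = (1.35)(0.157)² = 0.03328 kg·m²; I_f = 0.06439 + 0.03328 = 0.09766 kg·m².
ω_f = I_p ω_i / I_f = (0.06439)(4.33) / 0.09766 = 2.855 rad/s.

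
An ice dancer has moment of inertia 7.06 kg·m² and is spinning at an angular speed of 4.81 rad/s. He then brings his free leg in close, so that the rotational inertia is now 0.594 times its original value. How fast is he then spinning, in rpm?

ω₂ ≈ 77.3 rpm

Angular momentum about the spin axis is conserved since the torque about it is zero.
I₂ = 0.594 × 7.06 = 4.194 kg·m².
ω₂ = I₁ω₁ / I₂ = (7.060)(4.81 rad/s) / (4.194) = 8.098 rad/s = 77.33 rpm.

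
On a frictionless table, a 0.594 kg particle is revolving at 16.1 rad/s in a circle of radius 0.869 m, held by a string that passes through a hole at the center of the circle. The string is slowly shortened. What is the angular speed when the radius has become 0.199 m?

ω₂ ≈ 307 rad/s

No torque about the axis ⇒ m r₁² ω₁ = m r₂² ω₂.
ω₂ = ω₁ (r₁/r₂)² = (16.1)(0.869/0.199)² = 307.0 rad/s.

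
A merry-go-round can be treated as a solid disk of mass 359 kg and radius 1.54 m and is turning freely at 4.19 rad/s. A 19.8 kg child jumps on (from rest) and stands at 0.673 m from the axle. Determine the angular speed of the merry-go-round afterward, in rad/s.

The added mass arrives with no angular momentum about the axle, and any external torque about the axle is negligible, so the system's angular momentum is conserved.
I_p = ½(359)(1.54)² = 425.7 kg·m².
Added inertia Σmr² = (19.8)(0.673)² = 8.968 kg·m²; I_f = 425.7 + 8.968 = 434.7 kg·m².
ω_f = I_p ω_i / I_f = (425.7)(4.19) / 434.7 = 4.104 rad/s.

ω_f ≈ 4.10 rad/s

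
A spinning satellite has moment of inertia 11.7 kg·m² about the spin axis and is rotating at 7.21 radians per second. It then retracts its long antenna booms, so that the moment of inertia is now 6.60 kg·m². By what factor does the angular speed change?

With no external torque about the axis, L is conserved: I₁ω₁ = I₂ω₂.
ω₂/ω₁ = I₁/I₂ = 11.70 / 6.600 = 1.773.

ω₂/ω₁ ≈ 1.77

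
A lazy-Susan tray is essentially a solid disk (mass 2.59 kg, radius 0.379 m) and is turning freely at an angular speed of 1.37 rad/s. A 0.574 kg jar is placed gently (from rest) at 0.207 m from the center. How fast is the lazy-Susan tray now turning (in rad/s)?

No external torque acts about the center; L_before = L_after.
I_p = ½(2.59)(0.379)² = 0.1860 kg·m².
Added inertia Σmr² = (0.574)(0.207)² = 0.02460 kg·m²; I_f = 0.1860 + 0.02460 = 0.2106 kg·m².
ω_f = I_p ω_i / I_f = (0.1860)(1.37) / 0.2106 = 1.210 rad/s.

ω_f ≈ 1.21 rad/s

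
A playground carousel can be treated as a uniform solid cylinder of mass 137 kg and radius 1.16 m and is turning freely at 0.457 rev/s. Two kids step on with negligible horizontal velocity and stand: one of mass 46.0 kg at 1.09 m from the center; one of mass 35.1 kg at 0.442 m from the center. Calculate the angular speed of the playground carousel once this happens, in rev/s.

ω_f ≈ 0.274 rev/s

No external torque acts about the center; L_before = L_after.
I_p = ½(137)(1.16)² = 92.17 kg·m².
Added inertia Σmr² = (46.0)(1.09)² + (35.1)(0.442)² = 61.51 kg·m²; I_f = 92.17 + 61.51 = 153.7 kg·m².
ω_f = I_p ω_i / I_f = (92.17)(0.457) / 153.7 = 0.2741 rev/s.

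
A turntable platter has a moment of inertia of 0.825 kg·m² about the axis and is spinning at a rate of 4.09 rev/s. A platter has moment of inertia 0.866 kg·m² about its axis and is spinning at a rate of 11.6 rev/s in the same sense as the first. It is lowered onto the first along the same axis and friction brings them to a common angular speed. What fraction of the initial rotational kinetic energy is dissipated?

No external torque acts about the common axis, so total angular momentum is conserved.
Taking A's sense as positive: L = (0.8250)(4.09) + (0.8660)(11.6) = 13.42 kg·m²·rev/s.
Combined I = 0.8250 + 0.8660 = 1.691 kg·m².
ω_f = L / I = 13.42 / 1.691 = 7.936 rev/s.
KE_i = ½ΣIω² = 2573 J; KE_f = ½(1.691)(49.86)² = 2102 J.
Fraction dissipated = (KE_i − KE_f)/KE_i = 0.1828.

fraction ≈ 0.183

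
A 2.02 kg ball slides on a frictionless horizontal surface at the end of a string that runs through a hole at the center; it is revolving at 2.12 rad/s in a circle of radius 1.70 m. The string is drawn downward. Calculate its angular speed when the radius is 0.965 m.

The constraining force is radial, so m r² ω about the center is conserved.
ω₂ = ω₁ (r₁/r₂)² = (2.12)(1.70/0.965)² = 6.579 rad/s.

ω₂ ≈ 6.58 rad/s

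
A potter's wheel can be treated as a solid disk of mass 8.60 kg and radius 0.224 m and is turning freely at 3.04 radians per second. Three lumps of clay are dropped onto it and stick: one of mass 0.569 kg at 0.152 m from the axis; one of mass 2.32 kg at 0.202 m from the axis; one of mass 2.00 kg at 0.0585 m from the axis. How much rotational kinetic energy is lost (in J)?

energy lost ≈ 0.346 J

No external torque acts about the axis; L_before = L_after.
I_p = ½(8.60)(0.224)² = 0.2158 kg·m².
Added inertia Σmr² = (0.569)(0.152)² + (2.32)(0.202)² + (2.00)(0.0585)² = 0.1147 kg·m²; I_f = 0.2158 + 0.1147 = 0.3304 kg·m².
ω_f = I_p ω_i / I_f = (0.2158)(3.04) / 0.3304 = 1.985 rad/s.
KE_i = ½(0.2158)(3.040 rad/s)² = 0.9970 J; KE_f = ½(0.3304)(1.985)² = 0.6510 J.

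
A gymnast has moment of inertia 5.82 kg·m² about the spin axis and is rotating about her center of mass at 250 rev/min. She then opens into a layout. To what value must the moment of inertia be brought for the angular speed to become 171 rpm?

I₂ ≈ 8.51 kg·m²

No external torque acts about the spin axis, so angular momentum is conserved.
I₂ = I₁ω₁ / ω₂ = (5.82)(250) / (171) = 8.509 kg·m².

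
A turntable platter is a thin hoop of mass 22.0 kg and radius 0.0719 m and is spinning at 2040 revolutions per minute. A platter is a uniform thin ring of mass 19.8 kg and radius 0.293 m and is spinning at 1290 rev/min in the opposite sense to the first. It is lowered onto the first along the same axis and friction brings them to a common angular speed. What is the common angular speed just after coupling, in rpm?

|ω_f| ≈ 1080 rpm

The coupling torques are internal; angular momentum about the shared axis is conserved.
Moments of inertia: I_A = (22.0)(0.0719)² = 0.1137 kg·m²; I_B = (19.8)(0.293)² = 1.700 kg·m².
Taking A's sense as positive: L = (0.1137)(2040) − (1.700)(1290) = -1961 kg·m²·rpm.
Combined I = 0.1137 + 1.700 = 1.814 kg·m².
ω_f = L / I = -1961 / 1.814 = -1081 rpm.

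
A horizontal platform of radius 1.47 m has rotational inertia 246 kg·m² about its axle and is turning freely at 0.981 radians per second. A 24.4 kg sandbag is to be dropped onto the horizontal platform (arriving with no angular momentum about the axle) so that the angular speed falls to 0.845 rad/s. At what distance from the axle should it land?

r ≈ 1.27 m

The added mass arrives with no angular momentum about the axle, and any external torque about the axle is negligible, so the system's angular momentum is conserved.
I_p ω_i = (I_p + m r²) ω_f ⇒ m r² = I_p(ω_i/ω_f − 1) = 246.0(0.981/0.845 − 1) = 39.59 kg·m².
r = √(39.59/24.4) = 1.274 m.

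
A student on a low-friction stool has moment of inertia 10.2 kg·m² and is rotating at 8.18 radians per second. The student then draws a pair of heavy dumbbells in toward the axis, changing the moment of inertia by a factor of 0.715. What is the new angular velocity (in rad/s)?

ω₂ ≈ 11.4 rad/s

With no external torque about the axis, L is conserved: I₁ω₁ = I₂ω₂.
I₂ = 0.715 × 10.2 = 7.293 kg·m².
ω₂ = I₁ω₁ / I₂ = (10.20)(8.18 rad/s) / (7.293) = 11.44 rad/s.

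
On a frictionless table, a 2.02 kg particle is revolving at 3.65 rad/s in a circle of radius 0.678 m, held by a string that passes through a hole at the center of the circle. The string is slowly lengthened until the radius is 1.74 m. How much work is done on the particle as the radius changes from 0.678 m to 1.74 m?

No torque about the axis ⇒ m r₁² ω₁ = m r₂² ω₂.
ω₂ = ω₁ (r₁/r₂)² = (3.65)(0.678/1.74)² = 0.5542 rad/s.
W = ΔKE = ½m(v₂² − v₁²) = -5.246 J.

W ≈ -5.25 J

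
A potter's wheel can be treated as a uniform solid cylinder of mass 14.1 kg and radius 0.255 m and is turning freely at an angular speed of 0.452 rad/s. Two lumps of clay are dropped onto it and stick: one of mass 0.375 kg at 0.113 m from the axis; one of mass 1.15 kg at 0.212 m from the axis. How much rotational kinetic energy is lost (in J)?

energy lost ≈ 0.00514 J

The added mass arrives with no angular momentum about the axis, and any external torque about the axis is negligible, so the system's angular momentum is conserved.
I_p = ½(14.1)(0.255)² = 0.4584 kg·m².
Added inertia Σmr² = (0.375)(0.113)² + (1.15)(0.212)² = 0.05647 kg·m²; I_f = 0.4584 + 0.05647 = 0.5149 kg·m².
ω_f = I_p ω_i / I_f = (0.4584)(0.452) / 0.5149 = 0.4024 rad/s.
KE_i = ½(0.4584)(0.4520 rad/s)² = 0.04683 J; KE_f = ½(0.5149)(0.4024)² = 0.04169 J.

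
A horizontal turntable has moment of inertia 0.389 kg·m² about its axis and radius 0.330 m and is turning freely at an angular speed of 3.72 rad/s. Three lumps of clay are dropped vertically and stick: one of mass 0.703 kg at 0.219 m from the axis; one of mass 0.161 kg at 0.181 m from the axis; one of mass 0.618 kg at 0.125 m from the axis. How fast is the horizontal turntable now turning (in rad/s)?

The added mass arrives with no angular momentum about the axis, and any external torque about the axis is negligible, so the system's angular momentum is conserved.
Added inertia Σmr² = (0.703)(0.219)² + (0.161)(0.181)² + (0.618)(0.125)² = 0.04865 kg·m²; I_f = 0.3890 + 0.04865 = 0.4376 kg·m².
ω_f = I_p ω_i / I_f = (0.3890)(3.72) / 0.4376 = 3.306 rad/s.

ω_f ≈ 3.31 rad/s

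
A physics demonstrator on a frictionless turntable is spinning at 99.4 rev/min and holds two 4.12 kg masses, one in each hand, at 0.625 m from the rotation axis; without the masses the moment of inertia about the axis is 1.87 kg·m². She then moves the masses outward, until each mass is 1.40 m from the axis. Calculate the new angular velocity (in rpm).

With no external torque about the axis, L is conserved: I₁ω₁ = I₂ω₂.
I₁ = 1.87 + 2(4.12)(0.625)² = 5.089 kg·m²; I₂ = 1.87 + 2(4.12)(1.40)² = 18.02 kg·m².
ω₂ = I₁ω₁ / I₂ = (5.089)(99.4 rpm) / (18.02) = 28.07 rpm.

ω₂ ≈ 28.1 rpm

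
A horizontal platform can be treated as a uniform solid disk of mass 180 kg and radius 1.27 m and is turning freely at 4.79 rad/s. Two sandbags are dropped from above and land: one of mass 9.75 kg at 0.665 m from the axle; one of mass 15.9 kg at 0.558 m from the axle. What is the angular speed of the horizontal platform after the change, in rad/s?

ω_f ≈ 4.50 rad/s

No external torque acts about the axle; L_before = L_after.
I_p = ½(180)(1.27)² = 145.2 kg·m².
Added inertia Σmr² = (9.75)(0.665)² + (15.9)(0.558)² = 9.262 kg·m²; I_f = 145.2 + 9.262 = 154.4 kg·m².
ω_f = I_p ω_i / I_f = (145.2)(4.79) / 154.4 = 4.503 rad/s.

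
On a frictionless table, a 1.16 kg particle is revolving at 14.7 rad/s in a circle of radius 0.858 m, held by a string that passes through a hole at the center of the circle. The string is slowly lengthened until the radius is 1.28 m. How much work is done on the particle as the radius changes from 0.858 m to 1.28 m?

W ≈ -50.8 J

The constraining force is radial, so m r² ω about the center is conserved.
ω₂ = ω₁ (r₁/r₂)² = (14.7)(0.858/1.28)² = 6.605 rad/s.
W = ΔKE = ½m(v₂² − v₁²) = -50.81 J.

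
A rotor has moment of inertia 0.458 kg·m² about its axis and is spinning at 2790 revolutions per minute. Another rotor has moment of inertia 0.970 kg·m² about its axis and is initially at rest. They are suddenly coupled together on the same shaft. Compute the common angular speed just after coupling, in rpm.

|ω_f| ≈ 895 rpm

No external torque acts about the common axis, so total angular momentum is conserved.
Taking A's sense as positive: L = (0.4580)(2790) = 1278 kg·m²·rpm.
Combined I = 0.4580 + 0.9700 = 1.428 kg·m².
ω_f = L / I = 1278 / 1.428 = 894.8 rpm.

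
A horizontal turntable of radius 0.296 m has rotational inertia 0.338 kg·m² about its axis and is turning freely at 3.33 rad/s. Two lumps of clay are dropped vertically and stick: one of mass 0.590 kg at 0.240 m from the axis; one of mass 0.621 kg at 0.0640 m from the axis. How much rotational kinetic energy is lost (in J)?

energy lost ≈ 0.183 J

The added mass arrives with no angular momentum about the axis, and any external torque about the axis is negligible, so the system's angular momentum is conserved.
Added inertia Σmr² = (0.590)(0.240)² + (0.621)(0.0640)² = 0.03653 kg·m²; I_f = 0.3380 + 0.03653 = 0.3745 kg·m².
ω_f = I_p ω_i / I_f = (0.3380)(3.33) / 0.3745 = 3.005 rad/s.
KE_i = ½(0.3380)(3.330 rad/s)² = 1.874 J; KE_f = ½(0.3745)(3.005)² = 1.691 J.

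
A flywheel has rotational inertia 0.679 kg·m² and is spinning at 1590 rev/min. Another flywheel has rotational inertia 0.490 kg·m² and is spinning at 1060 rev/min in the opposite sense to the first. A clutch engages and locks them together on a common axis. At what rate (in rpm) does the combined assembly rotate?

The coupling torques are internal; angular momentum about the shared axis is conserved.
Taking A's sense as positive: L = (0.6790)(1590) − (0.4900)(1060) = 560.2 kg·m²·rpm.
Combined I = 0.6790 + 0.4900 = 1.169 kg·m².
ω_f = L / I = 560.2 / 1.169 = 479.2 rpm.

|ω_f| ≈ 479 rpm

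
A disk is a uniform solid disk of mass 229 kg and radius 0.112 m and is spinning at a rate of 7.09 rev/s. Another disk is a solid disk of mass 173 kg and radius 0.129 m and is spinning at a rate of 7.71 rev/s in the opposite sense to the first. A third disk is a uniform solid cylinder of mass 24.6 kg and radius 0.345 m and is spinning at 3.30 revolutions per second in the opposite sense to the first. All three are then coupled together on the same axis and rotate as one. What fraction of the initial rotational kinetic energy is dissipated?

The coupling torques are internal; angular momentum about the shared axis is conserved.
Moments of inertia: I_A = ½(229)(0.112)² = 1.436 kg·m²; I_B = ½(173)(0.129)² = 1.439 kg·m²; I_C = ½(24.6)(0.345)² = 1.464 kg·m².
Taking A's sense as positive: L = (1.436)(7.09) − (1.439)(7.71) − (1.464)(3.30) = -5.746 kg·m²·rev/s.
Combined I = 1.436 + 1.439 + 1.464 = 4.340 kg·m².
ω_f = L / I = -5.746 / 4.340 = -1.324 rev/s.
KE_i = ½ΣIω² = 3429 J; KE_f = ½(4.340)(8.319)² = 150.2 J.
Fraction dissipated = (KE_i − KE_f)/KE_i = 0.9562.

fraction ≈ 0.956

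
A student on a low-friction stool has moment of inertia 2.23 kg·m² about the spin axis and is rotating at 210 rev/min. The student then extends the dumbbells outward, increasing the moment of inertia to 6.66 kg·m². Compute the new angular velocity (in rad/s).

No external torque acts about the spin axis, so angular momentum is conserved.
ω₂ = I₁ω₁ / I₂ = (2.230)(210 rpm) / (6.660) = 70.32 rpm = 7.363 rad/s.

ω₂ ≈ 7.36 rad/s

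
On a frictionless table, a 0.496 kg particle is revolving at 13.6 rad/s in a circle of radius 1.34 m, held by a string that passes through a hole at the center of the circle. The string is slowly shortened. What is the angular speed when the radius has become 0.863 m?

No torque about the axis ⇒ m r₁² ω₁ = m r₂² ω₂.
ω₂ = ω₁ (r₁/r₂)² = (13.6)(1.34/0.863)² = 32.79 rad/s.

ω₂ ≈ 32.8 rad/s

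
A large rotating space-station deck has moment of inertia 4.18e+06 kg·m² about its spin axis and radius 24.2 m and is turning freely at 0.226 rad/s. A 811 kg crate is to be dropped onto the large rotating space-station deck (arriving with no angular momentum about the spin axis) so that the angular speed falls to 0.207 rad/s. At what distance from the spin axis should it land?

r ≈ 21.8 m

The added mass arrives with no angular momentum about the spin axis, and any external torque about the spin axis is negligible, so the system's angular momentum is conserved.
I_p ω_i = (I_p + m r²) ω_f ⇒ m r² = I_p(ω_i/ω_f − 1) = 4.180e+06(0.226/0.207 − 1) = 3.837e+05 kg·m².
r = √(3.837e+05/811) = 21.75 m.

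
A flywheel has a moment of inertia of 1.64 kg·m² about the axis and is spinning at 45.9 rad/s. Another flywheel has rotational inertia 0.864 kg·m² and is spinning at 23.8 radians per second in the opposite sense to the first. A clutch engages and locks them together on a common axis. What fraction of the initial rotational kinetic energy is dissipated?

No external torque acts about the common axis, so total angular momentum is conserved.
Taking A's sense as positive: L = (1.640)(45.9) − (0.8640)(23.8) = 54.71 kg·m²·rad/s.
Combined I = 1.640 + 0.8640 = 2.504 kg·m².
ω_f = L / I = 54.71 / 2.504 = 21.85 rad/s.
KE_i = ½ΣIω² = 1972 J; KE_f = ½(2.504)(21.85)² = 597.7 J.
Fraction dissipated = (KE_i − KE_f)/KE_i = 0.6969.

fraction ≈ 0.697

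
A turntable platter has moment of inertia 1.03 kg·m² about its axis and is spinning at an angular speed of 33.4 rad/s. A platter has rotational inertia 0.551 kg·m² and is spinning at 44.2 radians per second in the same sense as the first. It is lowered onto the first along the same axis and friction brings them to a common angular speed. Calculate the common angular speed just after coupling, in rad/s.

|ω_f| ≈ 37.2 rad/s

No external torque acts about the common axis, so total angular momentum is conserved.
Taking A's sense as positive: L = (1.030)(33.4) + (0.5510)(44.2) = 58.76 kg·m²·rad/s.
Combined I = 1.030 + 0.5510 = 1.581 kg·m².
ω_f = L / I = 58.76 / 1.581 = 37.16 rad/s.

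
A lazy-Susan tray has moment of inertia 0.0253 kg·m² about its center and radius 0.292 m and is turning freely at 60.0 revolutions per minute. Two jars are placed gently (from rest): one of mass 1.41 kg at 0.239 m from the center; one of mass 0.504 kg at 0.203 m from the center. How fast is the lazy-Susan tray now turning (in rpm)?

The added mass arrives with no angular momentum about the center, and any external torque about the center is negligible, so the system's angular momentum is conserved.
Added inertia Σmr² = (1.41)(0.239)² + (0.504)(0.203)² = 0.1013 kg·m²; I_f = 0.02530 + 0.1013 = 0.1266 kg·m².
ω_f = I_p ω_i / I_f = (0.02530)(60.0) / 0.1266 = 11.99 rpm.

ω_f ≈ 12.0 rpm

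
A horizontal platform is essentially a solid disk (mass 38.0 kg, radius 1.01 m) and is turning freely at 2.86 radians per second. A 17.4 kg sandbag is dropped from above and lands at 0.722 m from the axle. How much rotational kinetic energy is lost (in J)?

energy lost ≈ 25.3 J

The added mass arrives with no angular momentum about the axle, and any external torque about the axle is negligible, so the system's angular momentum is conserved.
I_p = ½(38.0)(1.01)² = 19.38 kg·m².
Added inertia Σmr² = (17.4)(0.722)² = 9.070 kg·m²; I_f = 19.38 + 9.070 = 28.45 kg·m².
ω_f = I_p ω_i / I_f = (19.38)(2.86) / 28.45 = 1.948 rad/s.
KE_i = ½(19.38)(2.860 rad/s)² = 79.27 J; KE_f = ½(28.45)(1.948)² = 54.00 J.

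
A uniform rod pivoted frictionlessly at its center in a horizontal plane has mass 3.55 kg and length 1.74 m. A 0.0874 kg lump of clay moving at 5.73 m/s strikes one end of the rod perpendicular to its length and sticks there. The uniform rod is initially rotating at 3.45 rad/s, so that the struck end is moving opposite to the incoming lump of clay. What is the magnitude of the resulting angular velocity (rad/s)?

|ω_f| ≈ 2.76 rad/s

The axle reaction passes through the pivot and exerts no torque about it; angular momentum about the pivot is conserved through the impact.
I_p = (1/12)(3.55)(1.74)² = 0.8957 kg·m². Taking the sense of the lump of clay's angular momentum as positive, L_{lump} = m v R = (0.0874)(5.73)(1.74/2) = 0.4357 kg·m²/s.
L_i = −I_p ω_p + m v R = −(0.8957)(3.45) + 0.4357 = -2.654 kg·m²/s.
After sticking, I_f = I_p + m R² = 0.8957 + (0.0874)(1.74/2)² = 0.9618 kg·m².
ω_f = L_i / I_f = -2.654 / 0.9618 = -2.760 rad/s.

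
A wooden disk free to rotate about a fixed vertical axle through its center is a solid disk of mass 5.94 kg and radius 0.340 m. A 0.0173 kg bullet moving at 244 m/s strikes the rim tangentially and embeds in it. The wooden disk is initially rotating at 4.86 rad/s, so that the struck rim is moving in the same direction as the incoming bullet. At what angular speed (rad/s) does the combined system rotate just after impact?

About the axle the impulsive forces during the collision are internal, so angular momentum about that axis is conserved.
I_p = ½(5.94)(0.340)² = 0.3433 kg·m². Taking the sense of the bullet's angular momentum as positive, L_{bullet} = m v R = (0.0173)(244)(0.340) = 1.435 kg·m²/s.
L_i = +I_p ω_p + m v R = +(0.3433)(4.86) + 1.435 = 3.104 kg·m²/s.
After sticking, I_f = I_p + m R² = 0.3433 + (0.0173)(0.340)² = 0.3453 kg·m².
ω_f = L_i / I_f = 3.104 / 0.3453 = 8.988 rad/s.

|ω_f| ≈ 8.99 rad/s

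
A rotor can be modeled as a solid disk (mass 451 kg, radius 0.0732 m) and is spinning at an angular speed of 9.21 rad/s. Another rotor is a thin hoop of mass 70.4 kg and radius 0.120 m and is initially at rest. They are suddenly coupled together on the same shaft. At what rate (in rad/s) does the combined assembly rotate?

The coupling torques are internal; angular momentum about the shared axis is conserved.
Moments of inertia: I_A = ½(451)(0.0732)² = 1.208 kg·m²; I_B = (70.4)(0.120)² = 1.014 kg·m².
Taking A's sense as positive: L = (1.208)(9.21) = 11.13 kg·m²·rad/s.
Combined I = 1.208 + 1.014 = 2.222 kg·m².
ω_f = L / I = 11.13 / 2.222 = 5.008 rad/s.

|ω_f| ≈ 5.01 rad/s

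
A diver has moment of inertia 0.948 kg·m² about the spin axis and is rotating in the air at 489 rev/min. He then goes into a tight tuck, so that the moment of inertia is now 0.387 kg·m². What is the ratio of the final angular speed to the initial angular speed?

With no external torque about the axis, L is conserved: I₁ω₁ = I₂ω₂.
ω₂/ω₁ = I₁/I₂ = 0.9480 / 0.3870 = 2.450.

ω₂/ω₁ ≈ 2.45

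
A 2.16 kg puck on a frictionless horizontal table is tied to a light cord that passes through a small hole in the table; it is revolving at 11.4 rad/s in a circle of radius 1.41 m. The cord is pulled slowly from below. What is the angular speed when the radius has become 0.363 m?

The constraining force is radial, so m r² ω about the center is conserved.
ω₂ = ω₁ (r₁/r₂)² = (11.4)(1.41/0.363)² = 172.0 rad/s.

ω₂ ≈ 172 rad/s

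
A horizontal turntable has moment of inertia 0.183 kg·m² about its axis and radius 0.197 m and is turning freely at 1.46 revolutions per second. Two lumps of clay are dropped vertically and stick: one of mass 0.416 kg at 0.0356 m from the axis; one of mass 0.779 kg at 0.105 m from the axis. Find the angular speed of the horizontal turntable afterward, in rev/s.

ω_f ≈ 1.39 rev/s

The added mass arrives with no angular momentum about the axis, and any external torque about the axis is negligible, so the system's angular momentum is conserved.
Added inertia Σmr² = (0.416)(0.0356)² + (0.779)(0.105)² = 0.009116 kg·m²; I_f = 0.1830 + 0.009116 = 0.1921 kg·m².
ω_f = I_p ω_i / I_f = (0.1830)(1.46) / 0.1921 = 1.391 rev/s.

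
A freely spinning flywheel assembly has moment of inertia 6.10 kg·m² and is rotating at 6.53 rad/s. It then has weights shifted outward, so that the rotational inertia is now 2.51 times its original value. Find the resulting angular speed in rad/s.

No external torque acts about the spin axis, so angular momentum is conserved.
I₂ = 2.51 × 6.10 = 15.31 kg·m².
ω₂ = I₁ω₁ / I₂ = (6.100)(6.53 rad/s) / (15.31) = 2.602 rad/s.

ω₂ ≈ 2.60 rad/s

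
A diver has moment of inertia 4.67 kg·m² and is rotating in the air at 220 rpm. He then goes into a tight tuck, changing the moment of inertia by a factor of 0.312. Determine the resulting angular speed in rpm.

ω₂ ≈ 705 rpm

With no external torque about the axis, L is conserved: I₁ω₁ = I₂ω₂.
I₂ = 0.312 × 4.67 = 1.457 kg·m².
ω₂ = I₁ω₁ / I₂ = (4.670)(220 rpm) / (1.457) = 705.1 rpm.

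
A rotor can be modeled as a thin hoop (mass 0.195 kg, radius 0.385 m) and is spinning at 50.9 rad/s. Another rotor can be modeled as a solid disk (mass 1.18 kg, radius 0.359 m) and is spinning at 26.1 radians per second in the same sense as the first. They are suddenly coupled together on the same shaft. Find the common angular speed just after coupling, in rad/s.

|ω_f| ≈ 32.9 rad/s

The coupling torques are internal; angular momentum about the shared axis is conserved.
Moments of inertia: I_A = (0.195)(0.385)² = 0.02890 kg·m²; I_B = ½(1.18)(0.359)² = 0.07604 kg·m².
Taking A's sense as positive: L = (0.02890)(50.9) + (0.07604)(26.1) = 3.456 kg·m²·rad/s.
Combined I = 0.02890 + 0.07604 = 0.1049 kg·m².
ω_f = L / I = 3.456 / 0.1049 = 32.93 rad/s.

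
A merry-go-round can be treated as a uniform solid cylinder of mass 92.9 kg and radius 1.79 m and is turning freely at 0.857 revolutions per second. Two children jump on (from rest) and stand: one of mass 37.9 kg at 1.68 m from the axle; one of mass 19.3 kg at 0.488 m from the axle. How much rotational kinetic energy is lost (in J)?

energy lost ≈ 924 J

No external torque acts about the axle; L_before = L_after.
I_p = ½(92.9)(1.79)² = 148.8 kg·m².
Added inertia Σmr² = (37.9)(1.68)² + (19.3)(0.488)² = 111.6 kg·m²; I_f = 148.8 + 111.6 = 260.4 kg·m².
ω_f = I_p ω_i / I_f = (148.8)(0.857) / 260.4 = 0.4898 rev/s.
KE_i = ½(148.8)(5.385 rad/s)² = 2158 J; KE_f = ½(260.4)(3.078)² = 1233 J.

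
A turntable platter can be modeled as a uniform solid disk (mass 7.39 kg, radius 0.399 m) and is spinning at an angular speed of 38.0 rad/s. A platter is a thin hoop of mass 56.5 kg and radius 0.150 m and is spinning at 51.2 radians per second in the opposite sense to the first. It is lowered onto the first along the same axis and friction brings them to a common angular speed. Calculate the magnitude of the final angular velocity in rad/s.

No external torque acts about the common axis, so total angular momentum is conserved.
Moments of inertia: I_A = ½(7.39)(0.399)² = 0.5882 kg·m²; I_B = (56.5)(0.150)² = 1.271 kg·m².
Taking A's sense as positive: L = (0.5882)(38.0) − (1.271)(51.2) = -42.73 kg·m²·rad/s.
Combined I = 0.5882 + 1.271 = 1.859 kg·m².
ω_f = L / I = -42.73 / 1.859 = -22.98 rad/s.

|ω_f| ≈ 23.0 rad/s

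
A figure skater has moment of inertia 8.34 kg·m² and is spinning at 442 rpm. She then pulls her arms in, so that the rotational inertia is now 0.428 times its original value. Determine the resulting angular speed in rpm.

ω₂ ≈ 1030 rpm

With no external torque about the axis, L is conserved: I₁ω₁ = I₂ω₂.
I₂ = 0.428 × 8.34 = 3.570 kg·m².
ω₂ = I₁ω₁ / I₂ = (8.340)(442 rpm) / (3.570) = 1033 rpm.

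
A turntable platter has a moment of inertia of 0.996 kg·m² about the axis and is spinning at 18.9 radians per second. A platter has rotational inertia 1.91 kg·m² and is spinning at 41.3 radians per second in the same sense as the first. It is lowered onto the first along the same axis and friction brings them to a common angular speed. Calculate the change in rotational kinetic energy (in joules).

The coupling torques are internal; angular momentum about the shared axis is conserved.
Taking A's sense as positive: L = (0.9960)(18.9) + (1.910)(41.3) = 97.71 kg·m²·rad/s.
Combined I = 0.9960 + 1.910 = 2.906 kg·m².
ω_f = L / I = 97.71 / 2.906 = 33.62 rad/s.
KE_i = ½ΣIω² = 1807 J; KE_f = ½(2.906)(33.62)² = 1643 J.

ΔKE ≈ -164 J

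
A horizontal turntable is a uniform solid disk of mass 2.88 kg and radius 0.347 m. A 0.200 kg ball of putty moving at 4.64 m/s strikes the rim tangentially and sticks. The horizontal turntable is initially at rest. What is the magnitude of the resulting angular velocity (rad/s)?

|ω_f| ≈ 1.63 rad/s

About the axle the impulsive forces during the collision are internal, so angular momentum about that axis is conserved.
I_p = ½(2.88)(0.347)² = 0.1734 kg·m². Taking the sense of the ball of putty's angular momentum as positive, L_{ball} = m v R = (0.200)(4.64)(0.347) = 0.3220 kg·m²/s.
L_i = 0 + 0.3220 = 0.3220 kg·m²/s.
After sticking, I_f = I_p + m R² = 0.1734 + (0.200)(0.347)² = 0.1975 kg·m².
ω_f = L_i / I_f = 0.3220 / 0.1975 = 1.631 rad/s.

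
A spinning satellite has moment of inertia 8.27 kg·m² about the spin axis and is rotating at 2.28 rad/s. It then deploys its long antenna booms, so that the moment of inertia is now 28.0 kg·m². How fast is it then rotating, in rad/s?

ω₂ ≈ 0.673 rad/s

With no external torque about the axis, L is conserved: I₁ω₁ = I₂ω₂.
ω₂ = I₁ω₁ / I₂ = (8.270)(2.28 rad/s) / (28.00) = 0.6734 rad/s.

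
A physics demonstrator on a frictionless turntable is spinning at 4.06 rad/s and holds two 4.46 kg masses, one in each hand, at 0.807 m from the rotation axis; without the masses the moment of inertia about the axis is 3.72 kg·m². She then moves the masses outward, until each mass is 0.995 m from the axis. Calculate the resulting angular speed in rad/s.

ω₂ ≈ 3.08 rad/s

No external torque acts about the spin axis, so angular momentum is conserved.
I₁ = 3.72 + 2(4.46)(0.807)² = 9.529 kg·m²; I₂ = 3.72 + 2(4.46)(0.995)² = 12.55 kg·m².
ω₂ = I₁ω₁ / I₂ = (9.529)(4.06 rad/s) / (12.55) = 3.082 rad/s.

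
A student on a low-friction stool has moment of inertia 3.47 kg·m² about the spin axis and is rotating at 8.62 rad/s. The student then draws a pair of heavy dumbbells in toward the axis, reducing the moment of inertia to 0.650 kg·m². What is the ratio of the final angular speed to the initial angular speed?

With no external torque about the axis, L is conserved: I₁ω₁ = I₂ω₂.
ω₂/ω₁ = I₁/I₂ = 3.470 / 0.6500 = 5.338.

ω₂/ω₁ ≈ 5.34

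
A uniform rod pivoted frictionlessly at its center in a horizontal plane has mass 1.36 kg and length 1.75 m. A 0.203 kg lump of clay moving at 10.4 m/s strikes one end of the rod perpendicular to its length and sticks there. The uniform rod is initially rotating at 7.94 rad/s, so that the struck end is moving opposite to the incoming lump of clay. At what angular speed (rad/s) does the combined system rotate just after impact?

|ω_f| ≈ 1.81 rad/s

About the pivot the impulsive forces during the collision are internal, so angular momentum about that axis is conserved.
I_p = (1/12)(1.36)(1.75)² = 0.3471 kg·m². Taking the sense of the lump of clay's angular momentum as positive, L_{lump} = m v R = (0.203)(10.4)(1.75/2) = 1.847 kg·m²/s.
L_i = −I_p ω_p + m v R = −(0.3471)(7.94) + 1.847 = -0.9085 kg·m²/s.
After sticking, I_f = I_p + m R² = 0.3471 + (0.203)(1.75/2)² = 0.5025 kg·m².
ω_f = L_i / I_f = -0.9085 / 0.5025 = -1.808 rad/s.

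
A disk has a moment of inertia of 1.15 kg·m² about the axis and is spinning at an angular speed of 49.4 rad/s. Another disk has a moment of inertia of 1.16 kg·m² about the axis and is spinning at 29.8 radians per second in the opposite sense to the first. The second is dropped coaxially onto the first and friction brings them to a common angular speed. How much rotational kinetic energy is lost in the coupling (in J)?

The coupling torques are internal; angular momentum about the shared axis is conserved.
Taking A's sense as positive: L = (1.150)(49.4) − (1.160)(29.8) = 22.24 kg·m²·rad/s.
Combined I = 1.150 + 1.160 = 2.310 kg·m².
ω_f = L / I = 22.24 / 2.310 = 9.629 rad/s.
KE_i = ½ΣIω² = 1918 J; KE_f = ½(2.310)(9.629)² = 107.1 J.

ΔKE lost ≈ 1810 J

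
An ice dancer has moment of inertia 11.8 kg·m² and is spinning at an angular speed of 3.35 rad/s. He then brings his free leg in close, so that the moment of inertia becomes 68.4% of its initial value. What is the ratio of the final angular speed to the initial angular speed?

With no external torque about the axis, L is conserved: I₁ω₁ = I₂ω₂.
I₂ = 0.684 × 11.8 = 8.071 kg·m².
ω₂/ω₁ = I₁/I₂ = 11.80 / 8.071 = 1.462.

ω₂/ω₁ ≈ 1.46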